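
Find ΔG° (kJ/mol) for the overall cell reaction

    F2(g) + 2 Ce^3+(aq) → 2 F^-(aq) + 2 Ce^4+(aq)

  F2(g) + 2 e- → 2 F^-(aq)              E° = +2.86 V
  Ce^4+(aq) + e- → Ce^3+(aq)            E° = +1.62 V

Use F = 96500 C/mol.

In the reaction as written F2(g) is reduced, so the F₂/F⁻ couple is the cathode and Ce⁴⁺/Ce³⁺ is the anode.
E°cell = +2.86 − (+1.62) = +1.24 V; balancing electrons gives n = 2.
ΔG° = −nFE°cell = −(2)(96500)(+1.24) J/mol = −239 kJ/mol.

−239 kJ/mol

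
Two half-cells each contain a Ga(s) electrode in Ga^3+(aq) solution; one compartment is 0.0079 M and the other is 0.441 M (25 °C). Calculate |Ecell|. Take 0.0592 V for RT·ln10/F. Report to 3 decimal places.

0.034 V

For a concentration cell E°cell = 0, since both electrodes use the same couple.
The compartment with the higher Ga^3+(aq) concentration (0.441 M) acts as the cathode; ions are reduced there and produced at the dilute (0.0079 M) anode.
With n = 3, Ecell = −(0.0592/3)·log([dilute]/[conc]) = −(0.0592/3)·log(0.0079/0.441) = +0.034 V.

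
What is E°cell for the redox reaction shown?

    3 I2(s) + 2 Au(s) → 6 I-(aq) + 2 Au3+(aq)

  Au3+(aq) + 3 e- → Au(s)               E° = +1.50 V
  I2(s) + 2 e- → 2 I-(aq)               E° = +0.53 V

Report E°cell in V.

I2(s) gains electrons, so the I₂/I⁻ couple is the cathode; the Au³⁺/Au couple is the anode.
E°cell = E°(cathode) − E°(anode) = +0.53 − (+1.50) = −0.97 V.
The negative E°cell means the reaction is non-spontaneous in the direction written.

−0.97 V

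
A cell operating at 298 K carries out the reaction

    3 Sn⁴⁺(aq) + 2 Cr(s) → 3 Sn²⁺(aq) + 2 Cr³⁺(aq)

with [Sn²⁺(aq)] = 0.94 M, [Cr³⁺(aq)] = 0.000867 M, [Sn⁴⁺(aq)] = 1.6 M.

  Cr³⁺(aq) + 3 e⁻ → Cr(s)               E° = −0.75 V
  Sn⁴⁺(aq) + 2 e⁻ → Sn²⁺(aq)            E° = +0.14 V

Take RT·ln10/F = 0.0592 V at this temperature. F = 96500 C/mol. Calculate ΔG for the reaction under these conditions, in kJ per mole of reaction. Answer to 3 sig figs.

E°cell = +0.14 − (−0.75) = +0.89 V; the balanced reaction transfers n = 6 electrons.
The reaction quotient is ([Sn²⁺(aq)]^3·[Cr³⁺(aq)]^2) / [Sn⁴⁺(aq)]^3 = 1.52×10^−7; by Nernst, E = +0.89 − (0.0592/6)(−6.817) = +0.9573 V.
Finally ΔG = −nFE = −(6)(96500 C/mol)(+0.9573 V) = −554 kJ/mol.

−554 kJ/mol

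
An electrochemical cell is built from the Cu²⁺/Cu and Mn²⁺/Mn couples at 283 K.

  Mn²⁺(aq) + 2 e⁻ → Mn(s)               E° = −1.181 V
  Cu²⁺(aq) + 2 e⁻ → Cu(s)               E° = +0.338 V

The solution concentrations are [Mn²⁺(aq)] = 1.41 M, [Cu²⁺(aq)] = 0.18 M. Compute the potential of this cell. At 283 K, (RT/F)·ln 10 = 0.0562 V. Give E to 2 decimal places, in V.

+1.49 V

Since E°(Cu²⁺/Cu) > E°(Mn²⁺/Mn), Cu²⁺/Cu serves as the cathode.
E°cell = +0.338 − (−1.181) = +1.519 V, with n = 2 electrons transferred.
For the overall reaction Cu²⁺(aq) + Mn(s) → Cu(s) + Mn²⁺(aq), Q = [Mn²⁺(aq)] / [Cu²⁺(aq)] = 7.83, giving log Q = 0.894.
By the Nernst equation, E = +1.519 − (0.0562/2)·(0.894) = +1.49 V.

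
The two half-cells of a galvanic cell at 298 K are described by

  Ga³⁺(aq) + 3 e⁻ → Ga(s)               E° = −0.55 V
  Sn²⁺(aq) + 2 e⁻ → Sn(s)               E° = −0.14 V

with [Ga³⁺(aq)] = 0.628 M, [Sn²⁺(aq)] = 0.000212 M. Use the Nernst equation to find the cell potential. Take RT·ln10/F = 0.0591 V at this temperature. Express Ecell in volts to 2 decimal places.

The Sn²⁺/Sn couple has the more positive E°, so it is the cathode; Ga³⁺/Ga is the anode.
E°cell = −0.14 − (−0.55) = +0.41 V, with n = 6 electrons transferred.
Balancing gives 3 Sn²⁺(aq) + 2 Ga(s) → 3 Sn(s) + 2 Ga³⁺(aq); hence Q = [Ga³⁺(aq)]^2 / [Sn²⁺(aq)]^3 = 4.14×10^10 (log Q = 10.617).
E = E° − (0.0591/n)·log Q = +0.41 − (0.0591/6)(10.617) = +0.31 V.

+0.31 V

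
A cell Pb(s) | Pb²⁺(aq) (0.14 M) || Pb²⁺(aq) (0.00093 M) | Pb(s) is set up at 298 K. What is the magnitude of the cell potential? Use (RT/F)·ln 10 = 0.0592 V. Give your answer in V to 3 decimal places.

0.064 V

For a concentration cell E°cell = 0, since both electrodes use the same couple.
The compartment with the higher Pb²⁺(aq) concentration (0.14 M) acts as the cathode; ions are reduced there and produced at the dilute (0.00093 M) anode.
With n = 2, Ecell = −(0.0592/2)·log([dilute]/[conc]) = −(0.0592/2)·log(0.00093/0.14) = +0.064 V.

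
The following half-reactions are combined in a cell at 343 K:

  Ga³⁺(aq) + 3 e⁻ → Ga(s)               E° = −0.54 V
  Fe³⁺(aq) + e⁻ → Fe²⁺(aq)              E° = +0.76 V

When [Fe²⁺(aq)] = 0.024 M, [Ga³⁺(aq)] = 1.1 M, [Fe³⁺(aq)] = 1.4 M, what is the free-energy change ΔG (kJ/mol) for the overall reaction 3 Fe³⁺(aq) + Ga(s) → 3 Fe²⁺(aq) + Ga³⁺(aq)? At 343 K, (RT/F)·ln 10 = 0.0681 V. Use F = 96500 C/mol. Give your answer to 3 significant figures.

−411 kJ/mol

With Fe³⁺/Fe²⁺ reduced at the cathode, E°cell = +0.76 − (−0.54) = +1.30 V and n = 3.
The reaction quotient is ([Fe²⁺(aq)]^3·[Ga³⁺(aq)]) / [Fe³⁺(aq)]^3 = 5.54×10^−6; by Nernst, E = +1.30 − (0.0681/3)(−5.256) = +1.4193 V.
ΔG = −nFE = −(3)(96500)(+1.4193) J/mol = −411 kJ/mol.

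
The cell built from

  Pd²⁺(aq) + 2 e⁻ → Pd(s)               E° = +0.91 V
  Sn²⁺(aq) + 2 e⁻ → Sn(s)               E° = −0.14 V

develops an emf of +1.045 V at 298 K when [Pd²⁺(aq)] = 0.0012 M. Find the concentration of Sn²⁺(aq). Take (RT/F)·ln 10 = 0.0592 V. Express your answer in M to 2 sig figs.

0.0018 M

The Pd²⁺/Pd couple has the larger reduction potential, so it is the cathode: E°cell = +0.91 − (−0.14) = +1.05 V and n = 2.
Since E = E° − (0.0592/n)·log Q, log Q = n(E° − E)/0.0592 = 0.169.
The balanced reaction is Pd²⁺(aq) + Sn(s) → Pd(s) + Sn²⁺(aq), so Q = [Sn²⁺(aq)] / [Pd²⁺(aq)].
Solving for the unknown gives log [Sn²⁺(aq)] = −2.752, so [Sn²⁺(aq)] ≈ 0.0018 M.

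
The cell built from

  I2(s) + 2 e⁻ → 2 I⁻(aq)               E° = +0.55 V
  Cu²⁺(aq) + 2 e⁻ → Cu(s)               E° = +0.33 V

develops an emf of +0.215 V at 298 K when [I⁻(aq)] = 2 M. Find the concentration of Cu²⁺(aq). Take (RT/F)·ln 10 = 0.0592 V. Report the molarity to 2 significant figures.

I₂/I⁻ is the cathode (higher E°); E°cell = +0.55 − (+0.33) = +0.22 V with n = 2.
Rearranging E = E° − (0.0592/n)·log Q gives log Q = 2(+0.22 − (+0.215))/0.0592 = 0.169.
Balancing electrons gives I2(s) + Cu(s) → 2 I⁻(aq) + Cu²⁺(aq); thus Q = [I⁻(aq)]^2·[Cu²⁺(aq)].
Solving for the unknown gives log [Cu²⁺(aq)] = −0.433, so [Cu²⁺(aq)] ≈ 0.37 M.

0.37 M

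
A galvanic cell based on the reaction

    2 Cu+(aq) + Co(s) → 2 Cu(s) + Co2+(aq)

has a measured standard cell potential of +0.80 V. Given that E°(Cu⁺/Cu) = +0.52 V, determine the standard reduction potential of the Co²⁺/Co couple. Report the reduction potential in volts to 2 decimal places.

In the reaction as written the Cu⁺/Cu couple is reduced (cathode) and Co²⁺/Co is oxidized (anode), so E°cell = E°(Cu⁺/Cu) − E°(Co²⁺/Co).
E°(Co²⁺/Co) = E°(cathode) − E°cell = +0.52 − (+0.80) = −0.28 V.

−0.28 V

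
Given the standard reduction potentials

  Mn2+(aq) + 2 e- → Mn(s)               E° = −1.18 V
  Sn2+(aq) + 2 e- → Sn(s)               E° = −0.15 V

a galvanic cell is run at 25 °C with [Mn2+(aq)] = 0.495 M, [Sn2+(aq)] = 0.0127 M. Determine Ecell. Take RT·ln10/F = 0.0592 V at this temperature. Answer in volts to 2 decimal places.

Sn²⁺/Sn is reduced (cathode, E° = −0.15 V) and Mn²⁺/Mn is oxidized (anode).
The standard potential is −0.15 − (−1.18) = +1.03 V and the balanced reaction transfers n = 2 electrons.
For the overall reaction Sn2+(aq) + Mn(s) → Sn(s) + Mn2+(aq), Q = [Mn2+(aq)] / [Sn2+(aq)] = 39, giving log Q = 1.591.
Applying E = E° − (RT ln10/nF)·log Q gives +1.03 − (0.0592/2)(1.591) = +0.98 V.

+0.98 V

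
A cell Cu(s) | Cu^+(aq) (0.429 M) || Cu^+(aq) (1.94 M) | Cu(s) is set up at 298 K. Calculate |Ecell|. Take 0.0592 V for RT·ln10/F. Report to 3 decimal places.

0.039 V

For a concentration cell E°cell = 0, since both electrodes use the same couple.
The compartment with the higher Cu^+(aq) concentration (1.94 M) acts as the cathode; ions are reduced there and produced at the dilute (0.429 M) anode.
With n = 1, Ecell = −(0.0592/1)·log([dilute]/[conc]) = −(0.0592/1)·log(0.429/1.94) = +0.039 V.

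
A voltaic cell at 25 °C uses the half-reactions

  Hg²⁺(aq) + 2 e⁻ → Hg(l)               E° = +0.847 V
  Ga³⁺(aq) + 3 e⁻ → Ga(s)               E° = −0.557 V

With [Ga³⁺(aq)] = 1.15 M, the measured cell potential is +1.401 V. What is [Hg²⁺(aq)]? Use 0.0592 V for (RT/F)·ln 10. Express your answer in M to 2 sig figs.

Hg²⁺/Hg is the cathode (higher E°); E°cell = +0.847 − (−0.557) = +1.404 V with n = 6.
Rearranging E = E° − (0.0592/n)·log Q gives log Q = 6(+1.404 − (+1.401))/0.0592 = 0.304.
The balanced reaction is 3 Hg²⁺(aq) + 2 Ga(s) → 3 Hg(l) + 2 Ga³⁺(aq), so Q = [Ga³⁺(aq)]^2 / [Hg²⁺(aq)]^3.
Isolating [Hg²⁺(aq)] in Q = 10^{0.304} yields log [Hg²⁺(aq)] = −0.061, i.e. 0.87 M.

0.87 M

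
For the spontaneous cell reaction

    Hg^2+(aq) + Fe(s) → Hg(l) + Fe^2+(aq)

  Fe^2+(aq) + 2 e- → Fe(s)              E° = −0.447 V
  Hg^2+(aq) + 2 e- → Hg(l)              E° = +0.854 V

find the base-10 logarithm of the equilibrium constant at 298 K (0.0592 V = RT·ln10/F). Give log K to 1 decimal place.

log K = 44.0

The Hg²⁺/Hg couple is reduced (cathode); E°cell = +0.854 − (−0.447) = +1.301 V with n = 2.
At equilibrium E = 0, so log K = nE°cell / 0.0592 = (2)(+1.301) / 0.0592 = 44.0.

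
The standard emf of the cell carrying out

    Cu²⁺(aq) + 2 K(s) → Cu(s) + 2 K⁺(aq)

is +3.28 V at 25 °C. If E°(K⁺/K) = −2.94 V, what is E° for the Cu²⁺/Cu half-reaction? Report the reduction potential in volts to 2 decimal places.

In the reaction as written the Cu²⁺/Cu couple is reduced (cathode) and K⁺/K is oxidized (anode), so E°cell = E°(Cu²⁺/Cu) − E°(K⁺/K).
E°(Cu²⁺/Cu) = E°cell + E°(anode) = +3.28 + (−2.94) = +0.34 V.

+0.34 V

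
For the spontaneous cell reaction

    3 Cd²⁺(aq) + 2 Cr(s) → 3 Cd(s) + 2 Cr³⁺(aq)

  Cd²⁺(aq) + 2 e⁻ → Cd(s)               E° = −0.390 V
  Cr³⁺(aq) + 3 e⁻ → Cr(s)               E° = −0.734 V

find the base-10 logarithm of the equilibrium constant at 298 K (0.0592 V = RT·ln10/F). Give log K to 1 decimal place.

log K = 34.9

The Cd²⁺/Cd couple is reduced (cathode); E°cell = −0.390 − (−0.734) = +0.344 V with n = 6.
At equilibrium E = 0, so log K = nE°cell / 0.0592 = (6)(+0.344) / 0.0592 = 34.9.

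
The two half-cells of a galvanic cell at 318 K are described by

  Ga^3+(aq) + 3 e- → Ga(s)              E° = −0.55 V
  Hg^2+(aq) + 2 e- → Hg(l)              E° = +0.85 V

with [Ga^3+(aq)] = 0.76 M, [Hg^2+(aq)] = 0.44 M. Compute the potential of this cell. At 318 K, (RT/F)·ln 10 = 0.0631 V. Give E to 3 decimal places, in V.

The Hg²⁺/Hg couple has the more positive E°, so it is the cathode; Ga³⁺/Ga is the anode.
E°cell = +0.85 − (−0.55) = +1.40 V, with n = 6 electrons transferred.
For the overall reaction 3 Hg^2+(aq) + 2 Ga(s) → 3 Hg(l) + 2 Ga^3+(aq), Q = [Ga^3+(aq)]^2 / [Hg^2+(aq)]^3 = 6.78, giving log Q = 0.831.
By the Nernst equation, E = +1.40 − (0.0631/6)·(0.831) = +1.391 V.

+1.391 V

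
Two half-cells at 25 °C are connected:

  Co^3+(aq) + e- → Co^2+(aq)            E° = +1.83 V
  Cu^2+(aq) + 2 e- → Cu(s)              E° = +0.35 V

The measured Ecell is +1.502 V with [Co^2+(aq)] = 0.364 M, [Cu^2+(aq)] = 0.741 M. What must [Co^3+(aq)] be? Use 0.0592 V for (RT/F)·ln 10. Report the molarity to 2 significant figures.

0.74 M

With Co³⁺/Co²⁺ at the cathode and Cu²⁺/Cu at the anode, E°cell = +1.83 − (+0.35) = +1.48 V (n = 2).
Rearranging E = E° − (0.0592/n)·log Q gives log Q = 2(+1.48 − (+1.502))/0.0592 = −0.743.
The balanced reaction is 2 Co^3+(aq) + Cu(s) → 2 Co^2+(aq) + Cu^2+(aq), so Q = ([Co^2+(aq)]^2·[Cu^2+(aq)]) / [Co^3+(aq)]^2.
Isolating [Co^3+(aq)] in Q = 10^{−0.743} yields log [Co^3+(aq)] = −0.132, i.e. 0.74 M.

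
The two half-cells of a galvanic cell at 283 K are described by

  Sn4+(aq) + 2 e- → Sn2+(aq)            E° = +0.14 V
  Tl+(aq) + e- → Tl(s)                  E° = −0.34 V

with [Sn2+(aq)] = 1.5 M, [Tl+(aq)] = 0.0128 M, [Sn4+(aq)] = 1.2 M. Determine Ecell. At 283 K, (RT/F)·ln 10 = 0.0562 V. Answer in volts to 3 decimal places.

The Sn⁴⁺/Sn²⁺ couple has the more positive E°, so it is the cathode; Tl⁺/Tl is the anode.
E°cell = +0.14 − (−0.34) = +0.48 V, with n = 2 electrons transferred.
For the overall reaction Sn4+(aq) + 2 Tl(s) → Sn2+(aq) + 2 Tl+(aq), Q = ([Sn2+(aq)]·[Tl+(aq)]^2) / [Sn4+(aq)] = 0.000205, giving log Q = −3.689.
Applying E = E° − (RT ln10/nF)·log Q gives +0.48 − (0.0562/2)(−3.689) = +0.584 V.

+0.584 V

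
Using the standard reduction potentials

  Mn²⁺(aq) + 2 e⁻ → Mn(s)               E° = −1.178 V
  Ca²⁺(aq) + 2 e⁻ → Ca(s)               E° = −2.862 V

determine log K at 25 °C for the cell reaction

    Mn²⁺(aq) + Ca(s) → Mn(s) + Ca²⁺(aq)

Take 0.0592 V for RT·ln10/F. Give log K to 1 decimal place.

log K = 56.9

The Mn²⁺/Mn couple is reduced (cathode); E°cell = −1.178 − (−2.862) = +1.684 V with n = 2.
At equilibrium E = 0, so log K = nE°cell / 0.0592 = (2)(+1.684) / 0.0592 = 56.9.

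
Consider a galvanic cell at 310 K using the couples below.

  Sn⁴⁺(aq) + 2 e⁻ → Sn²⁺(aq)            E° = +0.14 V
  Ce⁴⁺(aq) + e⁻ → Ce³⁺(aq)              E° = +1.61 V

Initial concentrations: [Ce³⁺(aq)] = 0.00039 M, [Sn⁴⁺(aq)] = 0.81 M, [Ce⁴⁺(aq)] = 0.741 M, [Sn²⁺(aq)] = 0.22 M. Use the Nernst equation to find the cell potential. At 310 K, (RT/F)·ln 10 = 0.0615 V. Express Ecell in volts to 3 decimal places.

The Ce⁴⁺/Ce³⁺ couple has the more positive E°, so it is the cathode; Sn⁴⁺/Sn²⁺ is the anode.
E°cell = E°cat − E°an = +1.61 − (+0.14) = +1.47 V; n = 2.
The balanced reaction is 2 Ce⁴⁺(aq) + Sn²⁺(aq) → 2 Ce³⁺(aq) + Sn⁴⁺(aq), so Q = ([Ce³⁺(aq)]^2·[Sn⁴⁺(aq)]) / ([Ce⁴⁺(aq)]^2·[Sn²⁺(aq)]) = 1.02×10^−6 and log Q = −5.991.
By the Nernst equation, E = +1.47 − (0.0615/2)·(−5.991) = +1.654 V.

+1.654 V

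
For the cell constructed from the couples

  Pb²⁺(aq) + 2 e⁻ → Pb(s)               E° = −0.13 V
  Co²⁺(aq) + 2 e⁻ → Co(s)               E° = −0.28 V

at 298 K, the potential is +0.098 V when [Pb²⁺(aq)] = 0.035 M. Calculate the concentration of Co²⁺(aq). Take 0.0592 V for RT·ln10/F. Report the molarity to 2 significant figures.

2.0 M

With Pb²⁺/Pb at the cathode and Co²⁺/Co at the anode, E°cell = −0.13 − (−0.28) = +0.15 V (n = 2).
Rearranging E = E° − (0.0592/n)·log Q gives log Q = 2(+0.15 − (+0.098))/0.0592 = 1.757.
For Pb²⁺(aq) + Co(s) → Pb(s) + Co²⁺(aq), the reaction quotient is Q = [Co²⁺(aq)] / [Pb²⁺(aq)].
Solving for the unknown gives log [Co²⁺(aq)] = 0.301, so [Co²⁺(aq)] ≈ 2.0 M.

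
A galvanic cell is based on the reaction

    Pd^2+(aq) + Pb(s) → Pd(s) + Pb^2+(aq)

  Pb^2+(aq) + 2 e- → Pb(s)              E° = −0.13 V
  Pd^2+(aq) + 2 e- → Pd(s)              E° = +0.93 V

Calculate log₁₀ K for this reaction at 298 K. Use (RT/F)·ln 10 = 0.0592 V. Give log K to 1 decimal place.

log K = 35.8

The Pd²⁺/Pd couple is reduced (cathode); E°cell = +0.93 − (−0.13) = +1.06 V with n = 2.
At equilibrium E = 0, so log K = nE°cell / 0.0592 = (2)(+1.06) / 0.0592 = 35.8.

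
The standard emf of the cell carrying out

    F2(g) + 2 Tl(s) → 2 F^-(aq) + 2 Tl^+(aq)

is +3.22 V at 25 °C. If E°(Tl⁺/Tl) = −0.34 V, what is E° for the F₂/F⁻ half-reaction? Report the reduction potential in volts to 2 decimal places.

+2.88 V

In the reaction as written the F₂/F⁻ couple is reduced (cathode) and Tl⁺/Tl is oxidized (anode), so E°cell = E°(F₂/F⁻) − E°(Tl⁺/Tl).
E°(F₂/F⁻) = E°cell + E°(anode) = +3.22 + (−0.34) = +2.88 V.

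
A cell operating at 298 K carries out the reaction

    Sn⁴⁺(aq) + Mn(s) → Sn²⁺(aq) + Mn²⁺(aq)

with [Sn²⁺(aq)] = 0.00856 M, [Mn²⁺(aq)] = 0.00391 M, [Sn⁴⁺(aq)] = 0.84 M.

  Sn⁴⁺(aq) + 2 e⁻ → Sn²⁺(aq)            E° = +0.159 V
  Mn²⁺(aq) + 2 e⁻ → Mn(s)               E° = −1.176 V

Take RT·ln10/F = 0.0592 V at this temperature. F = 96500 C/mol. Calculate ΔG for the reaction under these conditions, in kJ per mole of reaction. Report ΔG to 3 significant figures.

−283 kJ/mol

E°cell = +0.159 − (−1.176) = +1.335 V; the balanced reaction transfers n = 2 electrons.
The reaction quotient is ([Sn²⁺(aq)]·[Mn²⁺(aq)]) / [Sn⁴⁺(aq)] = 3.98×10^−5; by Nernst, E = +1.335 − (0.0592/2)(−4.400) = +1.4652 V.
Then ΔG = −nFE = −2 × 96500 × +1.4652 J/mol = −283 kJ/mol.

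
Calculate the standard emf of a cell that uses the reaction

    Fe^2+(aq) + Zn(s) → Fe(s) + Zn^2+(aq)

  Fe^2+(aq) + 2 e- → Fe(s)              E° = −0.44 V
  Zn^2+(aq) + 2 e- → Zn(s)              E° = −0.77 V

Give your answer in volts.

Fe^2+(aq) gains electrons, so the Fe²⁺/Fe couple is the cathode; the Zn²⁺/Zn couple is the anode.
E°cell = E°(cathode) − E°(anode) = −0.44 − (−0.77) = +0.33 V.
The positive value indicates the reaction is spontaneous as written.

+0.33 V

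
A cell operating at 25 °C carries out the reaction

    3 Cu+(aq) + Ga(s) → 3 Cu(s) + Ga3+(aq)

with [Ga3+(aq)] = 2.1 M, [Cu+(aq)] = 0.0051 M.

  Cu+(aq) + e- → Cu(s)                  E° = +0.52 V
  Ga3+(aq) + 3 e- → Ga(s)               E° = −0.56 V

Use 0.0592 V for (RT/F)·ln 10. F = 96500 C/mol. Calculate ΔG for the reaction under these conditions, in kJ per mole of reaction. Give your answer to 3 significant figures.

−272 kJ/mol

With Cu⁺/Cu reduced at the cathode, E°cell = +0.52 − (−0.56) = +1.08 V and n = 3.
Q = [Ga3+(aq)] / [Cu+(aq)]^3 = 1.58×10^7, so log Q = 7.200 and E = +1.08 − (0.0592/3)(7.200) = +0.9379 V.
ΔG = −nFE = −(3)(96500)(+0.9379) J/mol = −272 kJ/mol.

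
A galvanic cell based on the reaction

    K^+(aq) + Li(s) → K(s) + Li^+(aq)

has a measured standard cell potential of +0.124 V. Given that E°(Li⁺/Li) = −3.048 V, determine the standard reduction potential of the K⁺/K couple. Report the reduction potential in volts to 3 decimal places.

In the reaction as written the K⁺/K couple is reduced (cathode) and Li⁺/Li is oxidized (anode), so E°cell = E°(K⁺/K) − E°(Li⁺/Li).
E°(K⁺/K) = E°cell + E°(anode) = +0.124 + (−3.048) = −2.924 V.

−2.924 V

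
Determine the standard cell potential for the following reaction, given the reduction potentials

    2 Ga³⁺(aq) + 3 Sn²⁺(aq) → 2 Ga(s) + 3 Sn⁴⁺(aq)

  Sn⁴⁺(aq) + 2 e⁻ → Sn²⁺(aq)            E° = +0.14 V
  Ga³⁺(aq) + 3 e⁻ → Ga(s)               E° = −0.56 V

−0.70 V

Ga³⁺(aq) gains electrons, so the Ga³⁺/Ga couple is the cathode; the Sn⁴⁺/Sn²⁺ couple is the anode.
E°cell = E°(cathode) − E°(anode) = −0.56 − (+0.14) = −0.70 V.
The negative E°cell means the reaction is non-spontaneous in the direction written.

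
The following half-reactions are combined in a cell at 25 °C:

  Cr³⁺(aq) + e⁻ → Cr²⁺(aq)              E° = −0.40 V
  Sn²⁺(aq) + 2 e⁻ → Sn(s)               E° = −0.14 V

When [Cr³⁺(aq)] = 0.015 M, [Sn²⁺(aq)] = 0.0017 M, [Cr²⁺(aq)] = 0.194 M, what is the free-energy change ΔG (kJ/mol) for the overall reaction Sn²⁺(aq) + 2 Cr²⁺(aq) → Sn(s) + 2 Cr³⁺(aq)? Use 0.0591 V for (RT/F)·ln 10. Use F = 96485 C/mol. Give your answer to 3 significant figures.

The standard cell potential is −0.14 − (−0.40) = +0.26 V, with n = 2 electrons in the balanced equation.
The reaction quotient is [Cr³⁺(aq)]^2 / ([Sn²⁺(aq)]·[Cr²⁺(aq)]^2) = 3.52; by Nernst, E = +0.26 − (0.0591/2)(0.546) = +0.2439 V.
Then ΔG = −nFE = −2 × 96485 × +0.2439 J/mol = −47.1 kJ/mol.

−47.1 kJ/mol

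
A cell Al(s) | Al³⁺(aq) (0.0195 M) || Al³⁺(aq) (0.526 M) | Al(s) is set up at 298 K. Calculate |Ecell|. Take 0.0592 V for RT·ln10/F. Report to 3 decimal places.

0.028 V

For a concentration cell E°cell = 0, since both electrodes use the same couple.
The compartment with the higher Al³⁺(aq) concentration (0.526 M) acts as the cathode; ions are reduced there and produced at the dilute (0.0195 M) anode.
With n = 3, Ecell = −(0.0592/3)·log([dilute]/[conc]) = −(0.0592/3)·log(0.0195/0.526) = +0.028 V.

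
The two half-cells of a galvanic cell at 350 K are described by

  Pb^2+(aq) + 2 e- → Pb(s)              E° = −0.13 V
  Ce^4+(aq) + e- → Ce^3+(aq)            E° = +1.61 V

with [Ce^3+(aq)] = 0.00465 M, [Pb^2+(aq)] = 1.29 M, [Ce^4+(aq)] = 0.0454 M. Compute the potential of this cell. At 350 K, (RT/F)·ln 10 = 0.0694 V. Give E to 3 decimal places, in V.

Since E°(Ce⁴⁺/Ce³⁺) > E°(Pb²⁺/Pb), Ce⁴⁺/Ce³⁺ serves as the cathode.
E°cell = E°cat − E°an = +1.61 − (−0.13) = +1.74 V; n = 2.
For the overall reaction 2 Ce^4+(aq) + Pb(s) → 2 Ce^3+(aq) + Pb^2+(aq), Q = ([Ce^3+(aq)]^2·[Pb^2+(aq)]) / [Ce^4+(aq)]^2 = 0.0135, giving log Q = −1.869.
By the Nernst equation, E = +1.74 − (0.0694/2)·(−1.869) = +1.805 V.

+1.805 V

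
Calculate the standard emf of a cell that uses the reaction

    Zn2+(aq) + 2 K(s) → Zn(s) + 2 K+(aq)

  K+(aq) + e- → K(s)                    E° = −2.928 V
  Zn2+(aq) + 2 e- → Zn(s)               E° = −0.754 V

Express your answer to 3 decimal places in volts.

+2.174 V

In the reaction as written, Zn2+(aq) is reduced (cathode) and K+(aq) is produced by oxidation at the anode.
E°cell = E°(cathode) − E°(anode) = −0.754 − (−2.928) = +2.174 V.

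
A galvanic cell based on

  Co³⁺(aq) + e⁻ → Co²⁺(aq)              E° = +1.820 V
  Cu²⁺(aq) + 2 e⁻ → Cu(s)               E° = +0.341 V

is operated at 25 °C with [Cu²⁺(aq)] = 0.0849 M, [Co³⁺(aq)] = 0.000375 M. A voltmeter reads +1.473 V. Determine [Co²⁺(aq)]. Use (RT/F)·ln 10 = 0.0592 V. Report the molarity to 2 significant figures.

0.0016 M

Co³⁺/Co²⁺ is the cathode (higher E°); E°cell = +1.820 − (+0.341) = +1.479 V with n = 2.
Since E = E° − (0.0592/n)·log Q, log Q = n(E° − E)/0.0592 = 0.203.
The balanced reaction is 2 Co³⁺(aq) + Cu(s) → 2 Co²⁺(aq) + Cu²⁺(aq), so Q = ([Co²⁺(aq)]^2·[Cu²⁺(aq)]) / [Co³⁺(aq)]^2.
Isolating [Co²⁺(aq)] in Q = 10^{0.203} yields log [Co²⁺(aq)] = −2.789, i.e. 0.0016 M.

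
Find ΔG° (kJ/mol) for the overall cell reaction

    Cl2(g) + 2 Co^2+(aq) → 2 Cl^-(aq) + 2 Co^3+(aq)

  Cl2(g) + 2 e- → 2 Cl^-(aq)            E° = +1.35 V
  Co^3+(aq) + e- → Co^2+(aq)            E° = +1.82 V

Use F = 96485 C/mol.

+90.7 kJ/mol

In the reaction as written Cl2(g) is reduced, so the Cl₂/Cl⁻ couple is the cathode and Co³⁺/Co²⁺ is the anode.
E°cell = +1.35 − (+1.82) = −0.47 V; balancing electrons gives n = 2.
ΔG° = −nFE°cell = −(2)(96485)(−0.47) J/mol = +90.7 kJ/mol.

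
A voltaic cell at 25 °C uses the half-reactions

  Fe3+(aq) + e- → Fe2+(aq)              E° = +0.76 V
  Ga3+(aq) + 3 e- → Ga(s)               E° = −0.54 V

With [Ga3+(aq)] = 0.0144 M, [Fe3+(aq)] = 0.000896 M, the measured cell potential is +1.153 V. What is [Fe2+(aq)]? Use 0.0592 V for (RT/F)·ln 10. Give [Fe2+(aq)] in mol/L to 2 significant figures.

Fe³⁺/Fe²⁺ is the cathode (higher E°); E°cell = +0.76 − (−0.54) = +1.30 V with n = 3.
Since E = E° − (0.0592/n)·log Q, log Q = n(E° − E)/0.0592 = 7.449.
The balanced reaction is 3 Fe3+(aq) + Ga(s) → 3 Fe2+(aq) + Ga3+(aq), so Q = ([Fe2+(aq)]^3·[Ga3+(aq)]) / [Fe3+(aq)]^3.
Substituting the known concentrations and solving, log [Fe2+(aq)] = 0.049 and [Fe2+(aq)] = 1.1 M.

1.1 M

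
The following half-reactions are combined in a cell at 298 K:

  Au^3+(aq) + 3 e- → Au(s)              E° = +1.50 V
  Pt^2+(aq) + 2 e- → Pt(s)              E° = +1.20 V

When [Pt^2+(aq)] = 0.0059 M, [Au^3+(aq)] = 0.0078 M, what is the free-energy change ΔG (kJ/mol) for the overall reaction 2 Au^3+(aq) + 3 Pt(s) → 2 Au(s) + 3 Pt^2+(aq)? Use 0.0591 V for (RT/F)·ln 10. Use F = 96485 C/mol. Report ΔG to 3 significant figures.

The standard cell potential is +1.50 − (+1.20) = +0.30 V, with n = 6 electrons in the balanced equation.
Here Q = [Pt^2+(aq)]^3 / [Au^3+(aq)]^2 = 0.00338 (log Q = −2.472), giving E = +0.30 − (0.0591/6)·(−2.472) = +0.3243 V.
ΔG = −nFE = −(6)(96485)(+0.3243) J/mol = −188 kJ/mol.

−188 kJ/mol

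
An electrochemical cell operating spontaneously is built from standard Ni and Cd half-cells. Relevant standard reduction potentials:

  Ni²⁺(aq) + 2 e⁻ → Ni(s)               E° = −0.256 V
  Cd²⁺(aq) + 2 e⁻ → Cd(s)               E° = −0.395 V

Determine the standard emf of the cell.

+0.139 V

Of the two couples in this cell, the one with the more positive reduction potential is reduced at the cathode: here that is Ni²⁺/Ni (−0.256 V); Cd²⁺/Cd (−0.395 V) is the anode.
E°cell = E°(cathode) − E°(anode) = −0.256 − (−0.395) = +0.139 V.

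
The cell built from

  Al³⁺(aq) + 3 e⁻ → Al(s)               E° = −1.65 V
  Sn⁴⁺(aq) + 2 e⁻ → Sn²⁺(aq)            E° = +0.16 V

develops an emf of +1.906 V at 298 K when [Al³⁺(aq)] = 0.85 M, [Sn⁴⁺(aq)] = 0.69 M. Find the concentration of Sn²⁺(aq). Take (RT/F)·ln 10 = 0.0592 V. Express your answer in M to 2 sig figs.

0.00044 M

Sn⁴⁺/Sn²⁺ is the cathode (higher E°); E°cell = +0.16 − (−1.65) = +1.81 V with n = 6.
From the Nernst equation, log Q = n(E° − E)/0.0592 = 6·(+1.81 − (+1.906))/0.0592 = −9.730.
The balanced reaction is 3 Sn⁴⁺(aq) + 2 Al(s) → 3 Sn²⁺(aq) + 2 Al³⁺(aq), so Q = ([Sn²⁺(aq)]^3·[Al³⁺(aq)]^2) / [Sn⁴⁺(aq)]^3.
Solving for the unknown gives log [Sn²⁺(aq)] = −3.357, so [Sn²⁺(aq)] ≈ 0.00044 M.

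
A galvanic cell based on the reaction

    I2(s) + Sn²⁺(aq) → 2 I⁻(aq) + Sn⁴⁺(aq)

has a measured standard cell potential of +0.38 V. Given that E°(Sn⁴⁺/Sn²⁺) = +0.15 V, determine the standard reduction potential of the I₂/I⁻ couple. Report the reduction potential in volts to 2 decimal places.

In the reaction as written the I₂/I⁻ couple is reduced (cathode) and Sn⁴⁺/Sn²⁺ is oxidized (anode), so E°cell = E°(I₂/I⁻) − E°(Sn⁴⁺/Sn²⁺).
E°(I₂/I⁻) = E°cell + E°(anode) = +0.38 + (+0.15) = +0.53 V.

+0.53 V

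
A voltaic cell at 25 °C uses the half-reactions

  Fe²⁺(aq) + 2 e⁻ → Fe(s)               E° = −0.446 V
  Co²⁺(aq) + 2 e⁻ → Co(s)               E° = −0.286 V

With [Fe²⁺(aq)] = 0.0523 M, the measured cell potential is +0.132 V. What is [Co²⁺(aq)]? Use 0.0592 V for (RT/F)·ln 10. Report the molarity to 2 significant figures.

0.0059 M

With Co²⁺/Co at the cathode and Fe²⁺/Fe at the anode, E°cell = −0.286 − (−0.446) = +0.160 V (n = 2).
Since E = E° − (0.0592/n)·log Q, log Q = n(E° − E)/0.0592 = 0.946.
For Co²⁺(aq) + Fe(s) → Co(s) + Fe²⁺(aq), the reaction quotient is Q = [Fe²⁺(aq)] / [Co²⁺(aq)].
Isolating [Co²⁺(aq)] in Q = 10^{0.946} yields log [Co²⁺(aq)] = −2.227, i.e. 0.0059 M.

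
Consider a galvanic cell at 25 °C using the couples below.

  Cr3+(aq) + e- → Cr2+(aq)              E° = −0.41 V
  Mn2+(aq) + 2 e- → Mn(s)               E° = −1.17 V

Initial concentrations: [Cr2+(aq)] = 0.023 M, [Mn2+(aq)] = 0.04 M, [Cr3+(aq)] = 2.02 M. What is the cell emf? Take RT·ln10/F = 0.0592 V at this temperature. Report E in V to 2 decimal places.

Cr³⁺/Cr²⁺ is reduced (cathode, E° = −0.41 V) and Mn²⁺/Mn is oxidized (anode).
E°cell = E°cat − E°an = −0.41 − (−1.17) = +0.76 V; n = 2.
The balanced reaction is 2 Cr3+(aq) + Mn(s) → 2 Cr2+(aq) + Mn2+(aq), so Q = ([Cr2+(aq)]^2·[Mn2+(aq)]) / [Cr3+(aq)]^2 = 5.19×10^−6 and log Q = −5.285.
By the Nernst equation, E = +0.76 − (0.0592/2)·(−5.285) = +0.92 V.

+0.92 V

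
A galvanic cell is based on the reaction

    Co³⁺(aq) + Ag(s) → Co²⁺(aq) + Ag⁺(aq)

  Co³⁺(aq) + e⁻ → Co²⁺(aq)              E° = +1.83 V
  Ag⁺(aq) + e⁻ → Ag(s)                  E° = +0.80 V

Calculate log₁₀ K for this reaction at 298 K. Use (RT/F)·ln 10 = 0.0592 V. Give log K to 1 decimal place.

The Co³⁺/Co²⁺ couple is reduced (cathode); E°cell = +1.83 − (+0.80) = +1.03 V with n = 1.
At equilibrium E = 0, so log K = nE°cell / 0.0592 = (1)(+1.03) / 0.0592 = 17.4.

log K = 17.4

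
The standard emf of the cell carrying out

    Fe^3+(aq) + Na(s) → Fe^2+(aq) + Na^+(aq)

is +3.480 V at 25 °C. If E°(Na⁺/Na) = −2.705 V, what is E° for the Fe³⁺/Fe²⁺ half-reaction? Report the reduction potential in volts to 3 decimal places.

In the reaction as written the Fe³⁺/Fe²⁺ couple is reduced (cathode) and Na⁺/Na is oxidized (anode), so E°cell = E°(Fe³⁺/Fe²⁺) − E°(Na⁺/Na).
E°(Fe³⁺/Fe²⁺) = E°cell + E°(anode) = +3.480 + (−2.705) = +0.775 V.

+0.775 V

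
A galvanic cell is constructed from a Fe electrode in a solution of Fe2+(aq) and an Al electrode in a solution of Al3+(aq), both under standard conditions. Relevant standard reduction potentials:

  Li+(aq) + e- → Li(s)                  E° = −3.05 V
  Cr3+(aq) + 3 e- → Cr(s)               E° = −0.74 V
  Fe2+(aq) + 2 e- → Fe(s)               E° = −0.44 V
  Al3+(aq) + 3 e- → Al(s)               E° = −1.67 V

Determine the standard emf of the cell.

+1.23 V

Of the two couples in this cell, the one with the more positive reduction potential is reduced at the cathode: here that is Fe²⁺/Fe (−0.44 V); Al³⁺/Al (−1.67 V) is the anode.
E°cell = E°(cathode) − E°(anode) = −0.44 − (−1.67) = +1.23 V.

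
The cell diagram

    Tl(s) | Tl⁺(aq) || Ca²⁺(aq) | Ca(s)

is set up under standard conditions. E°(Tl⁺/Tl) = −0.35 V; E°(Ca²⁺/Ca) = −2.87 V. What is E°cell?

By convention the left-hand electrode in cell notation is the anode (oxidation) and the right-hand electrode is the cathode (reduction).
E°cell = E°(right) − E°(left) = −2.87 − (−0.35) = −2.52 V.
The negative sign shows that, as written, the cell would require an external voltage to drive the reaction.

−2.52 V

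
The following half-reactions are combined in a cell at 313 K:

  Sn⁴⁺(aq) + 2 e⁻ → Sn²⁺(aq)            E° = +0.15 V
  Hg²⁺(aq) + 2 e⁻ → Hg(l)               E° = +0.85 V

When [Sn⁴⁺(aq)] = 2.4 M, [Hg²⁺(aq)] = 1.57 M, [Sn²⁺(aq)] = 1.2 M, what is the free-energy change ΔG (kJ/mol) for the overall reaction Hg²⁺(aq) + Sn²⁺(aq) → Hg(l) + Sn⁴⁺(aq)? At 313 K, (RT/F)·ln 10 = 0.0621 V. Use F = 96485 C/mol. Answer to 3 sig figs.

The standard cell potential is +0.85 − (+0.15) = +0.70 V, with n = 2 electrons in the balanced equation.
Here Q = [Sn⁴⁺(aq)] / ([Hg²⁺(aq)]·[Sn²⁺(aq)]) = 1.27 (log Q = 0.105), giving E = +0.70 − (0.0621/2)·(0.105) = +0.6967 V.
ΔG = −nFE = −(2)(96485)(+0.6967) J/mol = −134 kJ/mol.

−134 kJ/mol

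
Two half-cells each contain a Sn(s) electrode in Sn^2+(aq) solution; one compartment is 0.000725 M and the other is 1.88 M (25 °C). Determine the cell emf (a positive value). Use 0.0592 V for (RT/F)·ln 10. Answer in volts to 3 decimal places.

For a concentration cell E°cell = 0, since both electrodes use the same couple.
The compartment with the higher Sn^2+(aq) concentration (1.88 M) acts as the cathode; ions are reduced there and produced at the dilute (0.000725 M) anode.
With n = 2, Ecell = −(0.0592/2)·log([dilute]/[conc]) = −(0.0592/2)·log(0.000725/1.88) = +0.101 V.

0.101 V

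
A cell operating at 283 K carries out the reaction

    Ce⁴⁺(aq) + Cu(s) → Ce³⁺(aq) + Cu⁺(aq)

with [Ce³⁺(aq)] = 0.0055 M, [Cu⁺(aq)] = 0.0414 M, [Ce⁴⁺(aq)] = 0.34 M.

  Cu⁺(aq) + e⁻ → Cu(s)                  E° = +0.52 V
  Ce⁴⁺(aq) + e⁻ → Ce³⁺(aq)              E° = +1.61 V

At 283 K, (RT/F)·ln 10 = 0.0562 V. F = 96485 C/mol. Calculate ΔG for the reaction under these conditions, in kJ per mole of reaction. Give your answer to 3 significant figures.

The standard cell potential is +1.61 − (+0.52) = +1.09 V, with n = 1 electron in the balanced equation.
Here Q = ([Ce³⁺(aq)]·[Cu⁺(aq)]) / [Ce⁴⁺(aq)] = 0.00067 (log Q = −3.174), giving E = +1.09 − (0.0562/1)·(−3.174) = +1.2684 V.
Finally ΔG = −nFE = −(1)(96485 C/mol)(+1.2684 V) = −122 kJ/mol.

−122 kJ/mol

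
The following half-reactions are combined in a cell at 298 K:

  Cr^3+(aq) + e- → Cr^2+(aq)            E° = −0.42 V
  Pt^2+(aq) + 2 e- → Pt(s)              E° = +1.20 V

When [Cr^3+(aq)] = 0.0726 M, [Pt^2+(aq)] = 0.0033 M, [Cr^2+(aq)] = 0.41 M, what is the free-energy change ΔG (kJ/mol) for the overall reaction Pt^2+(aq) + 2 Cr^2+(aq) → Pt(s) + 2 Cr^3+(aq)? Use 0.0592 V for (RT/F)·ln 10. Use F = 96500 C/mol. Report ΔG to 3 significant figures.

−307 kJ/mol

With Pt²⁺/Pt reduced at the cathode, E°cell = +1.20 − (−0.42) = +1.62 V and n = 2.
Here Q = [Cr^3+(aq)]^2 / ([Pt^2+(aq)]·[Cr^2+(aq)]^2) = 9.5 (log Q = 0.978), giving E = +1.62 − (0.0592/2)·(0.978) = +1.5911 V.
Finally ΔG = −nFE = −(2)(96500 C/mol)(+1.5911 V) = −307 kJ/mol.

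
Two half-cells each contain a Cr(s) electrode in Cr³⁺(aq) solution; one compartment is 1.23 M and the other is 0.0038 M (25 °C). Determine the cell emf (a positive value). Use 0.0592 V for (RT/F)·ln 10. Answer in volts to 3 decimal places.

0.050 V

For a concentration cell E°cell = 0, since both electrodes use the same couple.
The compartment with the higher Cr³⁺(aq) concentration (1.23 M) acts as the cathode; ions are reduced there and produced at the dilute (0.0038 M) anode.
With n = 3, Ecell = −(0.0592/3)·log([dilute]/[conc]) = −(0.0592/3)·log(0.0038/1.23) = +0.050 V.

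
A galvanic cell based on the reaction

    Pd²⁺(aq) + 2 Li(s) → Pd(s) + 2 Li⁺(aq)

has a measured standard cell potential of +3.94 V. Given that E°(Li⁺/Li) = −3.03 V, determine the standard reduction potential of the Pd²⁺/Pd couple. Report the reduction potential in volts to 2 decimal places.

In the reaction as written the Pd²⁺/Pd couple is reduced (cathode) and Li⁺/Li is oxidized (anode), so E°cell = E°(Pd²⁺/Pd) − E°(Li⁺/Li).
E°(Pd²⁺/Pd) = E°cell + E°(anode) = +3.94 + (−3.03) = +0.91 V.

+0.91 V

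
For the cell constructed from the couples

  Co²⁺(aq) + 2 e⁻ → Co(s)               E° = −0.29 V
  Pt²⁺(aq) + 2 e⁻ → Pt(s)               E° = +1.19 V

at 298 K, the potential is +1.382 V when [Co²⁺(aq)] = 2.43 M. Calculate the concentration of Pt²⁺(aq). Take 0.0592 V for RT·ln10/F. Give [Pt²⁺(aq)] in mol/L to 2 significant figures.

0.0012 M

With Pt²⁺/Pt at the cathode and Co²⁺/Co at the anode, E°cell = +1.19 − (−0.29) = +1.48 V (n = 2).
From the Nernst equation, log Q = n(E° − E)/0.0592 = 2·(+1.48 − (+1.382))/0.0592 = 3.311.
The balanced reaction is Pt²⁺(aq) + Co(s) → Pt(s) + Co²⁺(aq), so Q = [Co²⁺(aq)] / [Pt²⁺(aq)].
Isolating [Pt²⁺(aq)] in Q = 10^{3.311} yields log [Pt²⁺(aq)] = −2.925, i.e. 0.0012 M.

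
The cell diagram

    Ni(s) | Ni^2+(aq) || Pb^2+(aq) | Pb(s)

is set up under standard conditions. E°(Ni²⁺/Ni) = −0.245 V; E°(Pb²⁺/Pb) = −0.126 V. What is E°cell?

+0.119 V

By convention the left-hand electrode in cell notation is the anode (oxidation) and the right-hand electrode is the cathode (reduction).
E°cell = E°(right) − E°(left) = −0.126 − (−0.245) = +0.119 V.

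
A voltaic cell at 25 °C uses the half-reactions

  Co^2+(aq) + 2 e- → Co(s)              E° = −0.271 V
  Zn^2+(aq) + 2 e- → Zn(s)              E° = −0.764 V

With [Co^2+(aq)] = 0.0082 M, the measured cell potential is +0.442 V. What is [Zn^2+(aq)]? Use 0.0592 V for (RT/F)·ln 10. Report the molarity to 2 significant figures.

The Co²⁺/Co couple has the larger reduction potential, so it is the cathode: E°cell = −0.271 − (−0.764) = +0.493 V and n = 2.
From the Nernst equation, log Q = n(E° − E)/0.0592 = 2·(+0.493 − (+0.442))/0.0592 = 1.723.
For Co^2+(aq) + Zn(s) → Co(s) + Zn^2+(aq), the reaction quotient is Q = [Zn^2+(aq)] / [Co^2+(aq)].
Substituting the known concentrations and solving, log [Zn^2+(aq)] = −0.363 and [Zn^2+(aq)] = 0.43 M.

0.43 M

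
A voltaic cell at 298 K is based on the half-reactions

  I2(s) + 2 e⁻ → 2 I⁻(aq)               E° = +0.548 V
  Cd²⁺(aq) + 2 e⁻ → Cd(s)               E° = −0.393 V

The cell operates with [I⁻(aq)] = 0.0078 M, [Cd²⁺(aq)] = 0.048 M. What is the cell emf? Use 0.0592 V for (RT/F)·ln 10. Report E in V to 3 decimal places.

Since E°(I₂/I⁻) > E°(Cd²⁺/Cd), I₂/I⁻ serves as the cathode.
The standard potential is +0.548 − (−0.393) = +0.941 V and the balanced reaction transfers n = 2 electrons.
Balancing gives I2(s) + Cd(s) → 2 I⁻(aq) + Cd²⁺(aq); hence Q = [I⁻(aq)]^2·[Cd²⁺(aq)] = 2.92×10^−6 (log Q = −5.535).
E = E° − (0.0592/n)·log Q = +0.941 − (0.0592/2)(−5.535) = +1.105 V.

+1.105 V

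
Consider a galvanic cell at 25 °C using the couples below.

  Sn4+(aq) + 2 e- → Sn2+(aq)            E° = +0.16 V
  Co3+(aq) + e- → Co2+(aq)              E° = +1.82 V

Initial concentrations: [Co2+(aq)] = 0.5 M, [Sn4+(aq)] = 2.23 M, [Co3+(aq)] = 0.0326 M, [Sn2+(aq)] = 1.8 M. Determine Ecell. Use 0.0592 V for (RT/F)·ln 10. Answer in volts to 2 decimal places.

+1.59 V

The Co³⁺/Co²⁺ couple has the more positive E°, so it is the cathode; Sn⁴⁺/Sn²⁺ is the anode.
E°cell = E°cat − E°an = +1.82 − (+0.16) = +1.66 V; n = 2.
For the overall reaction 2 Co3+(aq) + Sn2+(aq) → 2 Co2+(aq) + Sn4+(aq), Q = ([Co2+(aq)]^2·[Sn4+(aq)]) / ([Co3+(aq)]^2·[Sn2+(aq)]) = 291, giving log Q = 2.465.
Applying E = E° − (RT ln10/nF)·log Q gives +1.66 − (0.0592/2)(2.465) = +1.59 V.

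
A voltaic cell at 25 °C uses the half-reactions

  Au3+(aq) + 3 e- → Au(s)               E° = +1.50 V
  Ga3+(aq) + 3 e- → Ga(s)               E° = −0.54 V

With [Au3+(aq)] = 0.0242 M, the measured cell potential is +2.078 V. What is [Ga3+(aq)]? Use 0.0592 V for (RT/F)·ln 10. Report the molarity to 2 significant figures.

0.00029 M

Au³⁺/Au is the cathode (higher E°); E°cell = +1.50 − (−0.54) = +2.04 V with n = 3.
Since E = E° − (0.0592/n)·log Q, log Q = n(E° − E)/0.0592 = −1.926.
Balancing electrons gives Au3+(aq) + Ga(s) → Au(s) + Ga3+(aq); thus Q = [Ga3+(aq)] / [Au3+(aq)].
Isolating [Ga3+(aq)] in Q = 10^{−1.926} yields log [Ga3+(aq)] = −3.542, i.e. 0.00029 M.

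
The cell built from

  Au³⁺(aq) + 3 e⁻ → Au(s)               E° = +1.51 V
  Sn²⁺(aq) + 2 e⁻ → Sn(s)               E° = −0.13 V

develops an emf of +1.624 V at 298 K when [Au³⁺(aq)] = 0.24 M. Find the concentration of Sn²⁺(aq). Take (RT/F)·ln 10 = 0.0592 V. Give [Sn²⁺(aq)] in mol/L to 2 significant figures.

The Au³⁺/Au couple has the larger reduction potential, so it is the cathode: E°cell = +1.51 − (−0.13) = +1.64 V and n = 6.
Rearranging E = E° − (0.0592/n)·log Q gives log Q = 6(+1.64 − (+1.624))/0.0592 = 1.622.
For 2 Au³⁺(aq) + 3 Sn(s) → 2 Au(s) + 3 Sn²⁺(aq), the reaction quotient is Q = [Sn²⁺(aq)]^3 / [Au³⁺(aq)]^2.
Isolating [Sn²⁺(aq)] in Q = 10^{1.622} yields log [Sn²⁺(aq)] = 0.127, i.e. 1.3 M.

1.3 M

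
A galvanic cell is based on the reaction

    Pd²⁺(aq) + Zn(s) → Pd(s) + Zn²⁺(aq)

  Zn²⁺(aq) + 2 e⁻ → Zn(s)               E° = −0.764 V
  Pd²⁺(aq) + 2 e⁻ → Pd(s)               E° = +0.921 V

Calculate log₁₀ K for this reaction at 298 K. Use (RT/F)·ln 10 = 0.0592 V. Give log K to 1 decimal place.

The Pd²⁺/Pd couple is reduced (cathode); E°cell = +0.921 − (−0.764) = +1.685 V with n = 2.
At equilibrium E = 0, so log K = nE°cell / 0.0592 = (2)(+1.685) / 0.0592 = 56.9.

log K = 56.9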